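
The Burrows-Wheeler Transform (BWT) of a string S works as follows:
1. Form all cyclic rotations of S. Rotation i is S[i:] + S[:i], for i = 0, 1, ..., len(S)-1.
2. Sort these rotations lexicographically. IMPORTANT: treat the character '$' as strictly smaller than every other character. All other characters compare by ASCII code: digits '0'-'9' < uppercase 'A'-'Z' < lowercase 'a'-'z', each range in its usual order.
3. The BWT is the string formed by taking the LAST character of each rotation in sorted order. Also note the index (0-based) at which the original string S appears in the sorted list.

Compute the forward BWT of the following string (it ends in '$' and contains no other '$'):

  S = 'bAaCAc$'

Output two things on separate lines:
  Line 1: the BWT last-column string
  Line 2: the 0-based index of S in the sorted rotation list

All 7 rotations (rotation i = S[i:]+S[:i]):
  rot[0] = bAaCAc$
  rot[1] = AaCAc$b
  rot[2] = aCAc$bA
  rot[3] = CAc$bAa
  rot[4] = Ac$bAaC
  rot[5] = c$bAaCA
  rot[6] = $bAaCAc
Sorted (with $ < everything):
  sorted[0] = $bAaCAc  (last char: 'c')
  sorted[1] = AaCAc$b  (last char: 'b')
  sorted[2] = Ac$bAaC  (last char: 'C')
  sorted[3] = CAc$bAa  (last char: 'a')
  sorted[4] = aCAc$bA  (last char: 'A')
  sorted[5] = bAaCAc$  (last char: '$')
  sorted[6] = c$bAaCA  (last char: 'A')
Last column: cbCaA$A
Original string S is at sorted index 5

Answer: cbCaA$A
5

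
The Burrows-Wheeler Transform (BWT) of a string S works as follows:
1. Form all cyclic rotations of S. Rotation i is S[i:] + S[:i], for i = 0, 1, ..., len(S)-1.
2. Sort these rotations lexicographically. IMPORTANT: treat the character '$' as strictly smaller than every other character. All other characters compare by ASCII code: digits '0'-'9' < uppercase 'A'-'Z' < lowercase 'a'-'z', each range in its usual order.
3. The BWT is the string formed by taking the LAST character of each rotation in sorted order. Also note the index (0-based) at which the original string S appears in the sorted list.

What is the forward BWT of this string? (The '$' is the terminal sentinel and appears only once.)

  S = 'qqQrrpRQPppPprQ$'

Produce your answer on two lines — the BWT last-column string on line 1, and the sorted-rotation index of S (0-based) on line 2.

All 16 rotations (rotation i = S[i:]+S[:i]):
  rot[0] = qqQrrpRQPppPprQ$
  rot[1] = qQrrpRQPppPprQ$q
  rot[2] = QrrpRQPppPprQ$qq
  rot[3] = rrpRQPppPprQ$qqQ
  rot[4] = rpRQPppPprQ$qqQr
  rot[5] = pRQPppPprQ$qqQrr
  rot[6] = RQPppPprQ$qqQrrp
  rot[7] = QPppPprQ$qqQrrpR
  rot[8] = PppPprQ$qqQrrpRQ
  rot[9] = ppPprQ$qqQrrpRQP
  rot[10] = pPprQ$qqQrrpRQPp
  rot[11] = PprQ$qqQrrpRQPpp
  rot[12] = prQ$qqQrrpRQPppP
  rot[13] = rQ$qqQrrpRQPppPp
  rot[14] = Q$qqQrrpRQPppPpr
  rot[15] = $qqQrrpRQPppPprQ
Sorted (with $ < everything):
  sorted[0] = $qqQrrpRQPppPprQ  (last char: 'Q')
  sorted[1] = PppPprQ$qqQrrpRQ  (last char: 'Q')
  sorted[2] = PprQ$qqQrrpRQPpp  (last char: 'p')
  sorted[3] = Q$qqQrrpRQPppPpr  (last char: 'r')
  sorted[4] = QPppPprQ$qqQrrpR  (last char: 'R')
  sorted[5] = QrrpRQPppPprQ$qq  (last char: 'q')
  sorted[6] = RQPppPprQ$qqQrrp  (last char: 'p')
  sorted[7] = pPprQ$qqQrrpRQPp  (last char: 'p')
  sorted[8] = pRQPppPprQ$qqQrr  (last char: 'r')
  sorted[9] = ppPprQ$qqQrrpRQP  (last char: 'P')
  sorted[10] = prQ$qqQrrpRQPppP  (last char: 'P')
  sorted[11] = qQrrpRQPppPprQ$q  (last char: 'q')
  sorted[12] = qqQrrpRQPppPprQ$  (last char: '$')
  sorted[13] = rQ$qqQrrpRQPppPp  (last char: 'p')
  sorted[14] = rpRQPppPprQ$qqQr  (last char: 'r')
  sorted[15] = rrpRQPppPprQ$qqQ  (last char: 'Q')
Last column: QQprRqpprPPq$prQ
Original string S is at sorted index 12

Answer: QQprRqpprPPq$prQ
12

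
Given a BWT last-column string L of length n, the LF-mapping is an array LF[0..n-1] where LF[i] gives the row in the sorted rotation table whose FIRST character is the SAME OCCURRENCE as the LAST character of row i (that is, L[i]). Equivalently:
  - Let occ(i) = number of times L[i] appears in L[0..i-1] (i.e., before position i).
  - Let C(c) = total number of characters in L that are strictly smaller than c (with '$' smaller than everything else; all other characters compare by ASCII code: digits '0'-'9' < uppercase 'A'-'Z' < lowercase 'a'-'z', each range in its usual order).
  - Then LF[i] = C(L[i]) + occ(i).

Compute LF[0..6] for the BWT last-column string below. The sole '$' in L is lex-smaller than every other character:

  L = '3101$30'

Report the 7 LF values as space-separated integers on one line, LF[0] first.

Char counts: '$':1, '0':2, '1':2, '3':2
C (first-col start): C('$')=0, C('0')=1, C('1')=3, C('3')=5
L[0]='3': occ=0, LF[0]=C('3')+0=5+0=5
L[1]='1': occ=0, LF[1]=C('1')+0=3+0=3
L[2]='0': occ=0, LF[2]=C('0')+0=1+0=1
L[3]='1': occ=1, LF[3]=C('1')+1=3+1=4
L[4]='$': occ=0, LF[4]=C('$')+0=0+0=0
L[5]='3': occ=1, LF[5]=C('3')+1=5+1=6
L[6]='0': occ=1, LF[6]=C('0')+1=1+1=2

Answer: 5 3 1 4 0 6 2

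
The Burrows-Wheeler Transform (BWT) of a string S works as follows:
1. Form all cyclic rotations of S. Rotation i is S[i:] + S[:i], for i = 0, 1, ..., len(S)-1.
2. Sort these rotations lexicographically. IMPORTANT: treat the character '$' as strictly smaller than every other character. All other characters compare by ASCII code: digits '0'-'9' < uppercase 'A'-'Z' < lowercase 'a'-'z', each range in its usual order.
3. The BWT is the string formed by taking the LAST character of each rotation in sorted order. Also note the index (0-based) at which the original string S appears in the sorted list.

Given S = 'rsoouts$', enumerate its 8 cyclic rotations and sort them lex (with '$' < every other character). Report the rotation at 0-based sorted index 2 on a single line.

Answer: outs$rso

Derivation:
All 8 rotations (rotation i = S[i:]+S[:i]):
  rot[0] = rsoouts$
  rot[1] = soouts$r
  rot[2] = oouts$rs
  rot[3] = outs$rso
  rot[4] = uts$rsoo
  rot[5] = ts$rsoou
  rot[6] = s$rsoout
  rot[7] = $rsoouts
Sorted (with $ < everything):
  sorted[0] = $rsoouts
  sorted[1] = oouts$rs
  sorted[2] = outs$rso
  sorted[3] = rsoouts$
  sorted[4] = s$rsoout
  sorted[5] = soouts$r
  sorted[6] = ts$rsoou
  sorted[7] = uts$rsoo
sorted[2] = outs$rso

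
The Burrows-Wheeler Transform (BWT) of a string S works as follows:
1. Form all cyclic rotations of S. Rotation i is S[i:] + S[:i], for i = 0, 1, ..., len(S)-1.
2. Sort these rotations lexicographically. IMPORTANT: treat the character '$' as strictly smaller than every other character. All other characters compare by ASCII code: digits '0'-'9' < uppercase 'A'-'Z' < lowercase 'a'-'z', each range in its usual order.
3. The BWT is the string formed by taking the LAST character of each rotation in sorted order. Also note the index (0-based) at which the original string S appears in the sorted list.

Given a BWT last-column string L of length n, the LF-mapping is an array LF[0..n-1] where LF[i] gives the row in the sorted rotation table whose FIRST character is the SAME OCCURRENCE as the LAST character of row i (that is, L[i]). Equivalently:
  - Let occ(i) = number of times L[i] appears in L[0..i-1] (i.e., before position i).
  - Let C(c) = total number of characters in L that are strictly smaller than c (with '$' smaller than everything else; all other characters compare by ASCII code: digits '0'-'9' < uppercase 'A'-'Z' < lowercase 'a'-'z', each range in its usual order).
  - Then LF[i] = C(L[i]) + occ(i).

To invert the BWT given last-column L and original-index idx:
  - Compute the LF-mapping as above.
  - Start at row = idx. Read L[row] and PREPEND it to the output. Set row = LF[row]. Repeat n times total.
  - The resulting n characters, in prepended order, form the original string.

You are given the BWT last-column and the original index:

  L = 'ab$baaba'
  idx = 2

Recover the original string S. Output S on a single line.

Answer: aabbaba$

Derivation:
LF mapping: 1 5 0 6 2 3 7 4
Walk LF starting at row 2, prepending L[row]:
  step 1: row=2, L[2]='$', prepend. Next row=LF[2]=0
  step 2: row=0, L[0]='a', prepend. Next row=LF[0]=1
  step 3: row=1, L[1]='b', prepend. Next row=LF[1]=5
  step 4: row=5, L[5]='a', prepend. Next row=LF[5]=3
  step 5: row=3, L[3]='b', prepend. Next row=LF[3]=6
  step 6: row=6, L[6]='b', prepend. Next row=LF[6]=7
  step 7: row=7, L[7]='a', prepend. Next row=LF[7]=4
  step 8: row=4, L[4]='a', prepend. Next row=LF[4]=2
Reversed output: aabbaba$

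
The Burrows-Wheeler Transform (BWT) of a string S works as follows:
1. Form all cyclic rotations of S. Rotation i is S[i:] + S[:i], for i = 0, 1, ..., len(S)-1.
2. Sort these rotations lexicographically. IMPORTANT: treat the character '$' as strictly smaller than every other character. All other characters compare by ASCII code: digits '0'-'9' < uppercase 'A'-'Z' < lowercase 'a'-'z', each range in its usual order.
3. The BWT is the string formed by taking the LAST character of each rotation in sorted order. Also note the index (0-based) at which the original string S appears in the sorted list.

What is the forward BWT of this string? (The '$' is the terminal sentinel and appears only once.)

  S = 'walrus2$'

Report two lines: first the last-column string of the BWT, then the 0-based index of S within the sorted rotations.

Answer: 2swalur$
7

Derivation:
All 8 rotations (rotation i = S[i:]+S[:i]):
  rot[0] = walrus2$
  rot[1] = alrus2$w
  rot[2] = lrus2$wa
  rot[3] = rus2$wal
  rot[4] = us2$walr
  rot[5] = s2$walru
  rot[6] = 2$walrus
  rot[7] = $walrus2
Sorted (with $ < everything):
  sorted[0] = $walrus2  (last char: '2')
  sorted[1] = 2$walrus  (last char: 's')
  sorted[2] = alrus2$w  (last char: 'w')
  sorted[3] = lrus2$wa  (last char: 'a')
  sorted[4] = rus2$wal  (last char: 'l')
  sorted[5] = s2$walru  (last char: 'u')
  sorted[6] = us2$walr  (last char: 'r')
  sorted[7] = walrus2$  (last char: '$')
Last column: 2swalur$
Original string S is at sorted index 7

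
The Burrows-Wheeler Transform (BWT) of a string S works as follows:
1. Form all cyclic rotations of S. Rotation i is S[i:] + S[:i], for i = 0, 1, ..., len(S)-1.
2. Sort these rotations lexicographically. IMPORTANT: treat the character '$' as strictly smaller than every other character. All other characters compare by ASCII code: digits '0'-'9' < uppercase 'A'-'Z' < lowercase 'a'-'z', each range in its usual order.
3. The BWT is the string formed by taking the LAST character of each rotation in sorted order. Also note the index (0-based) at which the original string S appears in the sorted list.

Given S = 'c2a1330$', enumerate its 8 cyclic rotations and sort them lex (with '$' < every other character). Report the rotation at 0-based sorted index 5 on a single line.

All 8 rotations (rotation i = S[i:]+S[:i]):
  rot[0] = c2a1330$
  rot[1] = 2a1330$c
  rot[2] = a1330$c2
  rot[3] = 1330$c2a
  rot[4] = 330$c2a1
  rot[5] = 30$c2a13
  rot[6] = 0$c2a133
  rot[7] = $c2a1330
Sorted (with $ < everything):
  sorted[0] = $c2a1330
  sorted[1] = 0$c2a133
  sorted[2] = 1330$c2a
  sorted[3] = 2a1330$c
  sorted[4] = 30$c2a13
  sorted[5] = 330$c2a1
  sorted[6] = a1330$c2
  sorted[7] = c2a1330$
sorted[5] = 330$c2a1

Answer: 330$c2a1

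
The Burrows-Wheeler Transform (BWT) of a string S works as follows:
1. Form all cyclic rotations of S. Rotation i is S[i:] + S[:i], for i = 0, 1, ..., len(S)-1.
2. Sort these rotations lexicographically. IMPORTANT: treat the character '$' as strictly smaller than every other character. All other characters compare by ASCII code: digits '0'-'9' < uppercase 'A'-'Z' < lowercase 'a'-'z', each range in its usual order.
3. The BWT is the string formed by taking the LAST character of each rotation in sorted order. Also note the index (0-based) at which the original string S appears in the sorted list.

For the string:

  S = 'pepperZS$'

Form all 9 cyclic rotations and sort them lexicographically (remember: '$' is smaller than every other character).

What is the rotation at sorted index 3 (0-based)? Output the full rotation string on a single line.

Answer: epperZS$p

Derivation:
All 9 rotations (rotation i = S[i:]+S[:i]):
  rot[0] = pepperZS$
  rot[1] = epperZS$p
  rot[2] = pperZS$pe
  rot[3] = perZS$pep
  rot[4] = erZS$pepp
  rot[5] = rZS$peppe
  rot[6] = ZS$pepper
  rot[7] = S$pepperZ
  rot[8] = $pepperZS
Sorted (with $ < everything):
  sorted[0] = $pepperZS
  sorted[1] = S$pepperZ
  sorted[2] = ZS$pepper
  sorted[3] = epperZS$p
  sorted[4] = erZS$pepp
  sorted[5] = pepperZS$
  sorted[6] = perZS$pep
  sorted[7] = pperZS$pe
  sorted[8] = rZS$peppe
sorted[3] = epperZS$p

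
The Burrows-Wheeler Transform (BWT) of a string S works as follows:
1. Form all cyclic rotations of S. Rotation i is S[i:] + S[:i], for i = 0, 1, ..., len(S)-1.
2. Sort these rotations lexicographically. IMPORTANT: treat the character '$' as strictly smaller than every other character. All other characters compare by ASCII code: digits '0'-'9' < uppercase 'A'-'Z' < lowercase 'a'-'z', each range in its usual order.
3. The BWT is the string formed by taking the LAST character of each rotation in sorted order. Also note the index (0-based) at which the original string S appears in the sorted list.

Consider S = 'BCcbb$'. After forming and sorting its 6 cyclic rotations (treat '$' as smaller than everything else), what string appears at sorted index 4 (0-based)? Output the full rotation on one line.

All 6 rotations (rotation i = S[i:]+S[:i]):
  rot[0] = BCcbb$
  rot[1] = Ccbb$B
  rot[2] = cbb$BC
  rot[3] = bb$BCc
  rot[4] = b$BCcb
  rot[5] = $BCcbb
Sorted (with $ < everything):
  sorted[0] = $BCcbb
  sorted[1] = BCcbb$
  sorted[2] = Ccbb$B
  sorted[3] = b$BCcb
  sorted[4] = bb$BCc
  sorted[5] = cbb$BC
sorted[4] = bb$BCc

Answer: bb$BCc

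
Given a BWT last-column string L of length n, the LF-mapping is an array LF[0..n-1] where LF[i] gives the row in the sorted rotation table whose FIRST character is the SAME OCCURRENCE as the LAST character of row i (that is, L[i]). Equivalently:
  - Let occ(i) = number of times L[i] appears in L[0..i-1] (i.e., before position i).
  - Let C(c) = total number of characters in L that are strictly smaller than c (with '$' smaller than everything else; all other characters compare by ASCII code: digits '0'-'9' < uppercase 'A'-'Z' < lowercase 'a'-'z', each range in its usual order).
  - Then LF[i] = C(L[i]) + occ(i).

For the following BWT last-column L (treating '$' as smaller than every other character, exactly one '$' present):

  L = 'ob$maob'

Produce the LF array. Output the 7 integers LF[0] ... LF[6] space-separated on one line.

Char counts: '$':1, 'a':1, 'b':2, 'm':1, 'o':2
C (first-col start): C('$')=0, C('a')=1, C('b')=2, C('m')=4, C('o')=5
L[0]='o': occ=0, LF[0]=C('o')+0=5+0=5
L[1]='b': occ=0, LF[1]=C('b')+0=2+0=2
L[2]='$': occ=0, LF[2]=C('$')+0=0+0=0
L[3]='m': occ=0, LF[3]=C('m')+0=4+0=4
L[4]='a': occ=0, LF[4]=C('a')+0=1+0=1
L[5]='o': occ=1, LF[5]=C('o')+1=5+1=6
L[6]='b': occ=1, LF[6]=C('b')+1=2+1=3

Answer: 5 2 0 4 1 6 3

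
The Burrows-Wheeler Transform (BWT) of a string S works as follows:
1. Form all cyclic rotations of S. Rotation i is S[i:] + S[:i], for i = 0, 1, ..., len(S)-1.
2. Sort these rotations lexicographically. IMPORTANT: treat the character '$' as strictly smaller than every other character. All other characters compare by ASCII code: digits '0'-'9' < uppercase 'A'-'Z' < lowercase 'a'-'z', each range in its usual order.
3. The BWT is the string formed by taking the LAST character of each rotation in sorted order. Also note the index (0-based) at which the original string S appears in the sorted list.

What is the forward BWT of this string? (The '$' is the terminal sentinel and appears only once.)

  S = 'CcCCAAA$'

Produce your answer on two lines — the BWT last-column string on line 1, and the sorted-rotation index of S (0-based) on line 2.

All 8 rotations (rotation i = S[i:]+S[:i]):
  rot[0] = CcCCAAA$
  rot[1] = cCCAAA$C
  rot[2] = CCAAA$Cc
  rot[3] = CAAA$CcC
  rot[4] = AAA$CcCC
  rot[5] = AA$CcCCA
  rot[6] = A$CcCCAA
  rot[7] = $CcCCAAA
Sorted (with $ < everything):
  sorted[0] = $CcCCAAA  (last char: 'A')
  sorted[1] = A$CcCCAA  (last char: 'A')
  sorted[2] = AA$CcCCA  (last char: 'A')
  sorted[3] = AAA$CcCC  (last char: 'C')
  sorted[4] = CAAA$CcC  (last char: 'C')
  sorted[5] = CCAAA$Cc  (last char: 'c')
  sorted[6] = CcCCAAA$  (last char: '$')
  sorted[7] = cCCAAA$C  (last char: 'C')
Last column: AAACCc$C
Original string S is at sorted index 6

Answer: AAACCc$C
6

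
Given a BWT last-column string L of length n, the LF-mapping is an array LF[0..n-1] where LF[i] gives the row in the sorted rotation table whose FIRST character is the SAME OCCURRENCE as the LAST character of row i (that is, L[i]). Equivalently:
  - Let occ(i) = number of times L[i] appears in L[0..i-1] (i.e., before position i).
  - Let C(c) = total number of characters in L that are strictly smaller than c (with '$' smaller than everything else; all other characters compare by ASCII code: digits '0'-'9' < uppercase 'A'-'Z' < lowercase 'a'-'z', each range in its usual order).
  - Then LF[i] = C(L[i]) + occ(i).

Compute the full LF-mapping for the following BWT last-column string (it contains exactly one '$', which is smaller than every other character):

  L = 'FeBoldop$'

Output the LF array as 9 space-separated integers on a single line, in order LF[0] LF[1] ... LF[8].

Answer: 2 4 1 6 5 3 7 8 0

Derivation:
Char counts: '$':1, 'B':1, 'F':1, 'd':1, 'e':1, 'l':1, 'o':2, 'p':1
C (first-col start): C('$')=0, C('B')=1, C('F')=2, C('d')=3, C('e')=4, C('l')=5, C('o')=6, C('p')=8
L[0]='F': occ=0, LF[0]=C('F')+0=2+0=2
L[1]='e': occ=0, LF[1]=C('e')+0=4+0=4
L[2]='B': occ=0, LF[2]=C('B')+0=1+0=1
L[3]='o': occ=0, LF[3]=C('o')+0=6+0=6
L[4]='l': occ=0, LF[4]=C('l')+0=5+0=5
L[5]='d': occ=0, LF[5]=C('d')+0=3+0=3
L[6]='o': occ=1, LF[6]=C('o')+1=6+1=7
L[7]='p': occ=0, LF[7]=C('p')+0=8+0=8
L[8]='$': occ=0, LF[8]=C('$')+0=0+0=0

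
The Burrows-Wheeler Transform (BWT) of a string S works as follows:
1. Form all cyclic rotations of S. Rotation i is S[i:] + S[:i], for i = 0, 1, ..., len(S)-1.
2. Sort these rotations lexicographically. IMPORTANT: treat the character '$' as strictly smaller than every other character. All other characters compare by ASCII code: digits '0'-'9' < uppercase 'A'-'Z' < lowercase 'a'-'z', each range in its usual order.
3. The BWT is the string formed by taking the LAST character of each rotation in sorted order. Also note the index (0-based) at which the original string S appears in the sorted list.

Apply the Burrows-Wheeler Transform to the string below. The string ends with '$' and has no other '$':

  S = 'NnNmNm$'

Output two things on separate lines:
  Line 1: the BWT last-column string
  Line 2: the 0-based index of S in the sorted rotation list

All 7 rotations (rotation i = S[i:]+S[:i]):
  rot[0] = NnNmNm$
  rot[1] = nNmNm$N
  rot[2] = NmNm$Nn
  rot[3] = mNm$NnN
  rot[4] = Nm$NnNm
  rot[5] = m$NnNmN
  rot[6] = $NnNmNm
Sorted (with $ < everything):
  sorted[0] = $NnNmNm  (last char: 'm')
  sorted[1] = Nm$NnNm  (last char: 'm')
  sorted[2] = NmNm$Nn  (last char: 'n')
  sorted[3] = NnNmNm$  (last char: '$')
  sorted[4] = m$NnNmN  (last char: 'N')
  sorted[5] = mNm$NnN  (last char: 'N')
  sorted[6] = nNmNm$N  (last char: 'N')
Last column: mmn$NNN
Original string S is at sorted index 3

Answer: mmn$NNN
3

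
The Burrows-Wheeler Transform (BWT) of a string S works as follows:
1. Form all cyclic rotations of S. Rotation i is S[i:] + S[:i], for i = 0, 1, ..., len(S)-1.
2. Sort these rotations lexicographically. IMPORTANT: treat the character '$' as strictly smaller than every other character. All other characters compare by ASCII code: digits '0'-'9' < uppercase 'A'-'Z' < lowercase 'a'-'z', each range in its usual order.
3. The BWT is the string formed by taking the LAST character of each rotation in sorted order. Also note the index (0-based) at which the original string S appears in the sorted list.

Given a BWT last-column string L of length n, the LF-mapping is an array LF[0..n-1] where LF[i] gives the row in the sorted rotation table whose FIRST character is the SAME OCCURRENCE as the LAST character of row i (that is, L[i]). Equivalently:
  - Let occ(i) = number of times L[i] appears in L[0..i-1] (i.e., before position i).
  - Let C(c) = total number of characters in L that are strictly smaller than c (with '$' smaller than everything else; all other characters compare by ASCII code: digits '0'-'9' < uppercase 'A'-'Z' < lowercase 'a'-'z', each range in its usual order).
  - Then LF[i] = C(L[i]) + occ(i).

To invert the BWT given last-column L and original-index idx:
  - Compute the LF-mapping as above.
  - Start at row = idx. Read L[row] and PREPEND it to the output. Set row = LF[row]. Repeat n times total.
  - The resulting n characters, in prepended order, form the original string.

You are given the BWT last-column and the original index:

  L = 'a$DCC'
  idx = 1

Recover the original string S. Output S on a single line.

Answer: CDCa$

Derivation:
LF mapping: 4 0 3 1 2
Walk LF starting at row 1, prepending L[row]:
  step 1: row=1, L[1]='$', prepend. Next row=LF[1]=0
  step 2: row=0, L[0]='a', prepend. Next row=LF[0]=4
  step 3: row=4, L[4]='C', prepend. Next row=LF[4]=2
  step 4: row=2, L[2]='D', prepend. Next row=LF[2]=3
  step 5: row=3, L[3]='C', prepend. Next row=LF[3]=1
Reversed output: CDCa$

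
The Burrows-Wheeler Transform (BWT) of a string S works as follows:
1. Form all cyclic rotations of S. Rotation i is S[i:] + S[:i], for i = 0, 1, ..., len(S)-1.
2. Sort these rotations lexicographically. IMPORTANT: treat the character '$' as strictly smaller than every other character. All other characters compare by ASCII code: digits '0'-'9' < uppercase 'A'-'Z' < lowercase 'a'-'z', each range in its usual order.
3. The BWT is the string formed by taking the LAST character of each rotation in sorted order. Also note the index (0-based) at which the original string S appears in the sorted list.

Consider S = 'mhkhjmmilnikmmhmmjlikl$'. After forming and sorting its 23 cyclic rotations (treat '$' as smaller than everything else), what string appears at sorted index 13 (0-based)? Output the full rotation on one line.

All 23 rotations (rotation i = S[i:]+S[:i]):
  rot[0] = mhkhjmmilnikmmhmmjlikl$
  rot[1] = hkhjmmilnikmmhmmjlikl$m
  rot[2] = khjmmilnikmmhmmjlikl$mh
  rot[3] = hjmmilnikmmhmmjlikl$mhk
  rot[4] = jmmilnikmmhmmjlikl$mhkh
  rot[5] = mmilnikmmhmmjlikl$mhkhj
  rot[6] = milnikmmhmmjlikl$mhkhjm
  rot[7] = ilnikmmhmmjlikl$mhkhjmm
  rot[8] = lnikmmhmmjlikl$mhkhjmmi
  rot[9] = nikmmhmmjlikl$mhkhjmmil
  rot[10] = ikmmhmmjlikl$mhkhjmmiln
  rot[11] = kmmhmmjlikl$mhkhjmmilni
  rot[12] = mmhmmjlikl$mhkhjmmilnik
  rot[13] = mhmmjlikl$mhkhjmmilnikm
  rot[14] = hmmjlikl$mhkhjmmilnikmm
  rot[15] = mmjlikl$mhkhjmmilnikmmh
  rot[16] = mjlikl$mhkhjmmilnikmmhm
  rot[17] = jlikl$mhkhjmmilnikmmhmm
  rot[18] = likl$mhkhjmmilnikmmhmmj
  rot[19] = ikl$mhkhjmmilnikmmhmmjl
  rot[20] = kl$mhkhjmmilnikmmhmmjli
  rot[21] = l$mhkhjmmilnikmmhmmjlik
  rot[22] = $mhkhjmmilnikmmhmmjlikl
Sorted (with $ < everything):
  sorted[0] = $mhkhjmmilnikmmhmmjlikl
  sorted[1] = hjmmilnikmmhmmjlikl$mhk
  sorted[2] = hkhjmmilnikmmhmmjlikl$m
  sorted[3] = hmmjlikl$mhkhjmmilnikmm
  sorted[4] = ikl$mhkhjmmilnikmmhmmjl
  sorted[5] = ikmmhmmjlikl$mhkhjmmiln
  sorted[6] = ilnikmmhmmjlikl$mhkhjmm
  sorted[7] = jlikl$mhkhjmmilnikmmhmm
  sorted[8] = jmmilnikmmhmmjlikl$mhkh
  sorted[9] = khjmmilnikmmhmmjlikl$mh
  sorted[10] = kl$mhkhjmmilnikmmhmmjli
  sorted[11] = kmmhmmjlikl$mhkhjmmilni
  sorted[12] = l$mhkhjmmilnikmmhmmjlik
  sorted[13] = likl$mhkhjmmilnikmmhmmj
  sorted[14] = lnikmmhmmjlikl$mhkhjmmi
  sorted[15] = mhkhjmmilnikmmhmmjlikl$
  sorted[16] = mhmmjlikl$mhkhjmmilnikm
  sorted[17] = milnikmmhmmjlikl$mhkhjm
  sorted[18] = mjlikl$mhkhjmmilnikmmhm
  sorted[19] = mmhmmjlikl$mhkhjmmilnik
  sorted[20] = mmilnikmmhmmjlikl$mhkhj
  sorted[21] = mmjlikl$mhkhjmmilnikmmh
  sorted[22] = nikmmhmmjlikl$mhkhjmmil
sorted[13] = likl$mhkhjmmilnikmmhmmj

Answer: likl$mhkhjmmilnikmmhmmj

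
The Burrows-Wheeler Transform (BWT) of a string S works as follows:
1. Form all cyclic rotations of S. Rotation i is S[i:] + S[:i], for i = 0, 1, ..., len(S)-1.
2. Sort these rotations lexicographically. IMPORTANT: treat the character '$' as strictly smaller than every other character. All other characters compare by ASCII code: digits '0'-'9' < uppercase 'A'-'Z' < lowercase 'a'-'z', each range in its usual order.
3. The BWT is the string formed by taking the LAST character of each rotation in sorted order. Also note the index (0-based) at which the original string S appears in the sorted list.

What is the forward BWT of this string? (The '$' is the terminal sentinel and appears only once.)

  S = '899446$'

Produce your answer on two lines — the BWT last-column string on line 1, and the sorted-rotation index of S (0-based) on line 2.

All 7 rotations (rotation i = S[i:]+S[:i]):
  rot[0] = 899446$
  rot[1] = 99446$8
  rot[2] = 9446$89
  rot[3] = 446$899
  rot[4] = 46$8994
  rot[5] = 6$89944
  rot[6] = $899446
Sorted (with $ < everything):
  sorted[0] = $899446  (last char: '6')
  sorted[1] = 446$899  (last char: '9')
  sorted[2] = 46$8994  (last char: '4')
  sorted[3] = 6$89944  (last char: '4')
  sorted[4] = 899446$  (last char: '$')
  sorted[5] = 9446$89  (last char: '9')
  sorted[6] = 99446$8  (last char: '8')
Last column: 6944$98
Original string S is at sorted index 4

Answer: 6944$98
4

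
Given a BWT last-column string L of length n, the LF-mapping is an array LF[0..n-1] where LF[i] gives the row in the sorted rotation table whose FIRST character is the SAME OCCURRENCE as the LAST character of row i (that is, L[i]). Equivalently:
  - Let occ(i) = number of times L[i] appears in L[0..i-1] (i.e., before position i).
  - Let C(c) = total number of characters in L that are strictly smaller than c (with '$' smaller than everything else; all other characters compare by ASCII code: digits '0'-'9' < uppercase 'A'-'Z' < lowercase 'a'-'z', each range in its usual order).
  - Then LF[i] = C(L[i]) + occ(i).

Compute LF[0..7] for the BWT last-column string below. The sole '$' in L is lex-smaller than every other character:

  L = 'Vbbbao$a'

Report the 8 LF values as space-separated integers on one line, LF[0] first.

Char counts: '$':1, 'V':1, 'a':2, 'b':3, 'o':1
C (first-col start): C('$')=0, C('V')=1, C('a')=2, C('b')=4, C('o')=7
L[0]='V': occ=0, LF[0]=C('V')+0=1+0=1
L[1]='b': occ=0, LF[1]=C('b')+0=4+0=4
L[2]='b': occ=1, LF[2]=C('b')+1=4+1=5
L[3]='b': occ=2, LF[3]=C('b')+2=4+2=6
L[4]='a': occ=0, LF[4]=C('a')+0=2+0=2
L[5]='o': occ=0, LF[5]=C('o')+0=7+0=7
L[6]='$': occ=0, LF[6]=C('$')+0=0+0=0
L[7]='a': occ=1, LF[7]=C('a')+1=2+1=3

Answer: 1 4 5 6 2 7 0 3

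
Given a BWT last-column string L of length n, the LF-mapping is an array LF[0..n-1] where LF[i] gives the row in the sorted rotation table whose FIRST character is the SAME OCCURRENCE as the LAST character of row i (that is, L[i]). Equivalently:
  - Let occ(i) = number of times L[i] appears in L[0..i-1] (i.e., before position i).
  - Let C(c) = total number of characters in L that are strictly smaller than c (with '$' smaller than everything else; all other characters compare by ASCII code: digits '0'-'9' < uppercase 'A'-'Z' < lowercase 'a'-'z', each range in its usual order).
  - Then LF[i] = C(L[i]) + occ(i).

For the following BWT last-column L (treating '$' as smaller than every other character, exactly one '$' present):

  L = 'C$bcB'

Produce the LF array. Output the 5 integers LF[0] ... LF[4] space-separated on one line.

Char counts: '$':1, 'B':1, 'C':1, 'b':1, 'c':1
C (first-col start): C('$')=0, C('B')=1, C('C')=2, C('b')=3, C('c')=4
L[0]='C': occ=0, LF[0]=C('C')+0=2+0=2
L[1]='$': occ=0, LF[1]=C('$')+0=0+0=0
L[2]='b': occ=0, LF[2]=C('b')+0=3+0=3
L[3]='c': occ=0, LF[3]=C('c')+0=4+0=4
L[4]='B': occ=0, LF[4]=C('B')+0=1+0=1

Answer: 2 0 3 4 1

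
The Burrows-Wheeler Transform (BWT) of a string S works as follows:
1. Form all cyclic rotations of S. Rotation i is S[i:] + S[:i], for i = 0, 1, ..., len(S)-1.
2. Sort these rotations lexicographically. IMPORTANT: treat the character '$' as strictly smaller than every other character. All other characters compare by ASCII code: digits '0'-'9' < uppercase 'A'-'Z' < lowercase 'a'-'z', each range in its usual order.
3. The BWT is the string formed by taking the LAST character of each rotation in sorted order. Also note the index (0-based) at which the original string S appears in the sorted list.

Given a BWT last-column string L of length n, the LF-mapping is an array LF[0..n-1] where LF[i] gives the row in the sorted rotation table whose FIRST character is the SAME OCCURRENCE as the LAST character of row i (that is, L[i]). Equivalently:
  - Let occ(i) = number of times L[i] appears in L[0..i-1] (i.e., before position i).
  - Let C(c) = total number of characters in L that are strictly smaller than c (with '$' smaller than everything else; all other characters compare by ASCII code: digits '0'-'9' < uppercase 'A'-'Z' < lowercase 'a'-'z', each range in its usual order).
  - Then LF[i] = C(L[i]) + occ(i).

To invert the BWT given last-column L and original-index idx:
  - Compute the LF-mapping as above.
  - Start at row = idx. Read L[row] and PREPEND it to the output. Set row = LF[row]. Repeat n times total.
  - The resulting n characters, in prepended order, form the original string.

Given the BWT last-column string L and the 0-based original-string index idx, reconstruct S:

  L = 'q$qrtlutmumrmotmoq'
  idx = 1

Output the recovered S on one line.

LF mapping: 8 0 9 11 13 1 16 14 2 17 3 12 4 6 15 5 7 10
Walk LF starting at row 1, prepending L[row]:
  step 1: row=1, L[1]='$', prepend. Next row=LF[1]=0
  step 2: row=0, L[0]='q', prepend. Next row=LF[0]=8
  step 3: row=8, L[8]='m', prepend. Next row=LF[8]=2
  step 4: row=2, L[2]='q', prepend. Next row=LF[2]=9
  step 5: row=9, L[9]='u', prepend. Next row=LF[9]=17
  step 6: row=17, L[17]='q', prepend. Next row=LF[17]=10
  step 7: row=10, L[10]='m', prepend. Next row=LF[10]=3
  step 8: row=3, L[3]='r', prepend. Next row=LF[3]=11
  step 9: row=11, L[11]='r', prepend. Next row=LF[11]=12
  step 10: row=12, L[12]='m', prepend. Next row=LF[12]=4
  step 11: row=4, L[4]='t', prepend. Next row=LF[4]=13
  step 12: row=13, L[13]='o', prepend. Next row=LF[13]=6
  step 13: row=6, L[6]='u', prepend. Next row=LF[6]=16
  step 14: row=16, L[16]='o', prepend. Next row=LF[16]=7
  step 15: row=7, L[7]='t', prepend. Next row=LF[7]=14
  step 16: row=14, L[14]='t', prepend. Next row=LF[14]=15
  step 17: row=15, L[15]='m', prepend. Next row=LF[15]=5
  step 18: row=5, L[5]='l', prepend. Next row=LF[5]=1
Reversed output: lmttouotmrrmquqmq$

Answer: lmttouotmrrmquqmq$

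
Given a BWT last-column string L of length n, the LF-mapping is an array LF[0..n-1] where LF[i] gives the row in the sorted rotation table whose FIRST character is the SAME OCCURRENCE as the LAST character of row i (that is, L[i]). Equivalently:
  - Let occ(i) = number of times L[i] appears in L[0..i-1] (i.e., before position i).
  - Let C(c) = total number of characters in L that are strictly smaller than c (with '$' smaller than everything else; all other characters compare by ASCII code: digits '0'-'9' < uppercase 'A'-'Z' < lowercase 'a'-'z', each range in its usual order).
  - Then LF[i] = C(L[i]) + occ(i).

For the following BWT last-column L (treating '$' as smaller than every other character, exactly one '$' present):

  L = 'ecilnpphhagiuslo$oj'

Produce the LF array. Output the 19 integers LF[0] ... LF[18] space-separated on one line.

Answer: 3 2 7 10 12 15 16 5 6 1 4 8 18 17 11 13 0 14 9

Derivation:
Char counts: '$':1, 'a':1, 'c':1, 'e':1, 'g':1, 'h':2, 'i':2, 'j':1, 'l':2, 'n':1, 'o':2, 'p':2, 's':1, 'u':1
C (first-col start): C('$')=0, C('a')=1, C('c')=2, C('e')=3, C('g')=4, C('h')=5, C('i')=7, C('j')=9, C('l')=10, C('n')=12, C('o')=13, C('p')=15, C('s')=17, C('u')=18
L[0]='e': occ=0, LF[0]=C('e')+0=3+0=3
L[1]='c': occ=0, LF[1]=C('c')+0=2+0=2
L[2]='i': occ=0, LF[2]=C('i')+0=7+0=7
L[3]='l': occ=0, LF[3]=C('l')+0=10+0=10
L[4]='n': occ=0, LF[4]=C('n')+0=12+0=12
L[5]='p': occ=0, LF[5]=C('p')+0=15+0=15
L[6]='p': occ=1, LF[6]=C('p')+1=15+1=16
L[7]='h': occ=0, LF[7]=C('h')+0=5+0=5
L[8]='h': occ=1, LF[8]=C('h')+1=5+1=6
L[9]='a': occ=0, LF[9]=C('a')+0=1+0=1
L[10]='g': occ=0, LF[10]=C('g')+0=4+0=4
L[11]='i': occ=1, LF[11]=C('i')+1=7+1=8
L[12]='u': occ=0, LF[12]=C('u')+0=18+0=18
L[13]='s': occ=0, LF[13]=C('s')+0=17+0=17
L[14]='l': occ=1, LF[14]=C('l')+1=10+1=11
L[15]='o': occ=0, LF[15]=C('o')+0=13+0=13
L[16]='$': occ=0, LF[16]=C('$')+0=0+0=0
L[17]='o': occ=1, LF[17]=C('o')+1=13+1=14
L[18]='j': occ=0, LF[18]=C('j')+0=9+0=9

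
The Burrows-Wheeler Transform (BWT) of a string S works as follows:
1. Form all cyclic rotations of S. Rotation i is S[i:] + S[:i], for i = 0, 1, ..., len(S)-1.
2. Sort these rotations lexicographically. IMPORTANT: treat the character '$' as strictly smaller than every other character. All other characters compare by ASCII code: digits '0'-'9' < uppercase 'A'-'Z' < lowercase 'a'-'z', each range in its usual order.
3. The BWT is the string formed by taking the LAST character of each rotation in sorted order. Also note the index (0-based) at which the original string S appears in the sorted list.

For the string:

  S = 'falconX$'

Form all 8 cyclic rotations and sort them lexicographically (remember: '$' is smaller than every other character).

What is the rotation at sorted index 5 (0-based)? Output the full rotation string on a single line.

Answer: lconX$fa

Derivation:
All 8 rotations (rotation i = S[i:]+S[:i]):
  rot[0] = falconX$
  rot[1] = alconX$f
  rot[2] = lconX$fa
  rot[3] = conX$fal
  rot[4] = onX$falc
  rot[5] = nX$falco
  rot[6] = X$falcon
  rot[7] = $falconX
Sorted (with $ < everything):
  sorted[0] = $falconX
  sorted[1] = X$falcon
  sorted[2] = alconX$f
  sorted[3] = conX$fal
  sorted[4] = falconX$
  sorted[5] = lconX$fa
  sorted[6] = nX$falco
  sorted[7] = onX$falc
sorted[5] = lconX$fa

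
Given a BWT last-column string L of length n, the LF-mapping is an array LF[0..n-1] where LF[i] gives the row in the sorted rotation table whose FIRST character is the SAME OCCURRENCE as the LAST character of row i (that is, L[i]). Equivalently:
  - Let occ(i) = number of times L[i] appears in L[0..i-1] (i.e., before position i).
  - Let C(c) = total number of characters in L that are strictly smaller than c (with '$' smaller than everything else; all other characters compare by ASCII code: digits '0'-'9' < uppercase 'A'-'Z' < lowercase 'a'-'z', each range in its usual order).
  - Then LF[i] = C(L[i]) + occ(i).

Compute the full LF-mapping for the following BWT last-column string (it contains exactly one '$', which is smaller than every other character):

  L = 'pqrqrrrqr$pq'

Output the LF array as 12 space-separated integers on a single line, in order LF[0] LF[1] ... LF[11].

Answer: 1 3 7 4 8 9 10 5 11 0 2 6

Derivation:
Char counts: '$':1, 'p':2, 'q':4, 'r':5
C (first-col start): C('$')=0, C('p')=1, C('q')=3, C('r')=7
L[0]='p': occ=0, LF[0]=C('p')+0=1+0=1
L[1]='q': occ=0, LF[1]=C('q')+0=3+0=3
L[2]='r': occ=0, LF[2]=C('r')+0=7+0=7
L[3]='q': occ=1, LF[3]=C('q')+1=3+1=4
L[4]='r': occ=1, LF[4]=C('r')+1=7+1=8
L[5]='r': occ=2, LF[5]=C('r')+2=7+2=9
L[6]='r': occ=3, LF[6]=C('r')+3=7+3=10
L[7]='q': occ=2, LF[7]=C('q')+2=3+2=5
L[8]='r': occ=4, LF[8]=C('r')+4=7+4=11
L[9]='$': occ=0, LF[9]=C('$')+0=0+0=0
L[10]='p': occ=1, LF[10]=C('p')+1=1+1=2
L[11]='q': occ=3, LF[11]=C('q')+3=3+3=6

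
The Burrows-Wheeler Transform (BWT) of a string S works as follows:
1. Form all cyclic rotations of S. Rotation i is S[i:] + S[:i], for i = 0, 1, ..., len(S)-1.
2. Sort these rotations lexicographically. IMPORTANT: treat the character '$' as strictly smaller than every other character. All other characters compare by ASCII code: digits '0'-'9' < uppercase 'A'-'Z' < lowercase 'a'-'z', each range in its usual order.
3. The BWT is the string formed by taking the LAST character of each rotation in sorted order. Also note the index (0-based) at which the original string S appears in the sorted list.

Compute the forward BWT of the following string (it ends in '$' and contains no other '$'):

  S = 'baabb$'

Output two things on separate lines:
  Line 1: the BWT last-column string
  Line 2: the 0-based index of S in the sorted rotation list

All 6 rotations (rotation i = S[i:]+S[:i]):
  rot[0] = baabb$
  rot[1] = aabb$b
  rot[2] = abb$ba
  rot[3] = bb$baa
  rot[4] = b$baab
  rot[5] = $baabb
Sorted (with $ < everything):
  sorted[0] = $baabb  (last char: 'b')
  sorted[1] = aabb$b  (last char: 'b')
  sorted[2] = abb$ba  (last char: 'a')
  sorted[3] = b$baab  (last char: 'b')
  sorted[4] = baabb$  (last char: '$')
  sorted[5] = bb$baa  (last char: 'a')
Last column: bbab$a
Original string S is at sorted index 4

Answer: bbab$a
4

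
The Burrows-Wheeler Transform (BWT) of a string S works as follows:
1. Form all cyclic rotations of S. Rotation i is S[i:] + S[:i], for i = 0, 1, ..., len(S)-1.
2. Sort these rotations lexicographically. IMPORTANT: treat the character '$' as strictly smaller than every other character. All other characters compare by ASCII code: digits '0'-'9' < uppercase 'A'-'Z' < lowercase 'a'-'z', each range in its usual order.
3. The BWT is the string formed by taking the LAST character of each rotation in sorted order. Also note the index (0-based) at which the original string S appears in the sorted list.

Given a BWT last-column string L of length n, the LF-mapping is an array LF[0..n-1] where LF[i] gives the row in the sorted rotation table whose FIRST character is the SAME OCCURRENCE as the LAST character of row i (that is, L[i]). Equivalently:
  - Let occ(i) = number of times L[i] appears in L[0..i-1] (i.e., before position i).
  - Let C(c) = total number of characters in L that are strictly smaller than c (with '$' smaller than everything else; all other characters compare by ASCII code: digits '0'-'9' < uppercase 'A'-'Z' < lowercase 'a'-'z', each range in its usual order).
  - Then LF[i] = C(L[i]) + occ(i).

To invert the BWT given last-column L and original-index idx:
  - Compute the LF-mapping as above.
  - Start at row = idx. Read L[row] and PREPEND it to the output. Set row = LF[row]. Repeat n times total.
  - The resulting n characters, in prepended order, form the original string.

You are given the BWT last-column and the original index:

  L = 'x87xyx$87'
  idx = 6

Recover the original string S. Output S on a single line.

LF mapping: 5 3 1 6 8 7 0 4 2
Walk LF starting at row 6, prepending L[row]:
  step 1: row=6, L[6]='$', prepend. Next row=LF[6]=0
  step 2: row=0, L[0]='x', prepend. Next row=LF[0]=5
  step 3: row=5, L[5]='x', prepend. Next row=LF[5]=7
  step 4: row=7, L[7]='8', prepend. Next row=LF[7]=4
  step 5: row=4, L[4]='y', prepend. Next row=LF[4]=8
  step 6: row=8, L[8]='7', prepend. Next row=LF[8]=2
  step 7: row=2, L[2]='7', prepend. Next row=LF[2]=1
  step 8: row=1, L[1]='8', prepend. Next row=LF[1]=3
  step 9: row=3, L[3]='x', prepend. Next row=LF[3]=6
Reversed output: x877y8xx$

Answer: x877y8xx$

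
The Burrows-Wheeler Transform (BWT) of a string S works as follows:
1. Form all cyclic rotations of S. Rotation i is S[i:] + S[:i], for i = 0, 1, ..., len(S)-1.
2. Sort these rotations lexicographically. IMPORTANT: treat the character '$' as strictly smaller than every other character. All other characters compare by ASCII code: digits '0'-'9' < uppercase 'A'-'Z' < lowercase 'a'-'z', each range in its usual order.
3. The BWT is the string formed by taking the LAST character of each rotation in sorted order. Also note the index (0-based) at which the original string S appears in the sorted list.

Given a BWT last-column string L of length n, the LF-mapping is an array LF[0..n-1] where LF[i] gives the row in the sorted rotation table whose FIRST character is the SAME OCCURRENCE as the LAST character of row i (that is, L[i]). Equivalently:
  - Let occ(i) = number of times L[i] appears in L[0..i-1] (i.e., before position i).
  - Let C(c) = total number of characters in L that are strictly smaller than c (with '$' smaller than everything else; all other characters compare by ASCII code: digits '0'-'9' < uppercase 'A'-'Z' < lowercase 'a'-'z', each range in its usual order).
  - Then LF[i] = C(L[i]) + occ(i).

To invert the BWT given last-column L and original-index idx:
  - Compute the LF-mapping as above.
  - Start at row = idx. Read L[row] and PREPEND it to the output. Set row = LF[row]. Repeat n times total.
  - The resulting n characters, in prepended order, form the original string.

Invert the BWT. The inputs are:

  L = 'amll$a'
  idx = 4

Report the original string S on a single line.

Answer: llama$

Derivation:
LF mapping: 1 5 3 4 0 2
Walk LF starting at row 4, prepending L[row]:
  step 1: row=4, L[4]='$', prepend. Next row=LF[4]=0
  step 2: row=0, L[0]='a', prepend. Next row=LF[0]=1
  step 3: row=1, L[1]='m', prepend. Next row=LF[1]=5
  step 4: row=5, L[5]='a', prepend. Next row=LF[5]=2
  step 5: row=2, L[2]='l', prepend. Next row=LF[2]=3
  step 6: row=3, L[3]='l', prepend. Next row=LF[3]=4
Reversed output: llama$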